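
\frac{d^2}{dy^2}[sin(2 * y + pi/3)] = -4*sin(2*y + pi/3)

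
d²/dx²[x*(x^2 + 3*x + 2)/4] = 3*x/2 + 3/2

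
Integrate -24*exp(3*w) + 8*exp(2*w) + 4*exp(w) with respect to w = 4*(-2*exp(2*w) + exp(w) + 1)*exp(w) + C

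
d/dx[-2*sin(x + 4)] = -2*cos(x + 4)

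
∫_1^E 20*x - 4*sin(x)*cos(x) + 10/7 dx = -80/7 - cos(2) + cos(2*E) + 10*E/7 + 10*exp(2)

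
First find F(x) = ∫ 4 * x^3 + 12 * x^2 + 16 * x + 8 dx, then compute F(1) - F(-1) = 24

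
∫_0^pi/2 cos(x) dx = 1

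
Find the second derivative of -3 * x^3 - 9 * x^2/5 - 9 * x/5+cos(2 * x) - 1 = -18*x - 4*cos(2*x) - 18/5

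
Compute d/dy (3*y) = 3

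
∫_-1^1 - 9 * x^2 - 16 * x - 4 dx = -14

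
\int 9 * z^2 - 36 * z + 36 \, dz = 3*z^3 - 18*z^2 + 36*z + C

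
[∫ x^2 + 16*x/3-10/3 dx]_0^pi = 3 + (pi/3 + 3)*(-pi - 1 + pi^2)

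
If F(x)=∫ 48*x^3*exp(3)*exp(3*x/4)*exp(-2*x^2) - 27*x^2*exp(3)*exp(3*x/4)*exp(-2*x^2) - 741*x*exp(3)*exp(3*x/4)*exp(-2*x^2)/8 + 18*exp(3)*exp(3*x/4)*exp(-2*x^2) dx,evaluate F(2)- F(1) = -21*exp(7/4)/2 - 21*exp(-7/2)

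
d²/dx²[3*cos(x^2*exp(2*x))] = -6*(2*x^4*exp(2*x)*cos(x^2*exp(2*x)) + 4*x^3*exp(2*x)*cos(x^2*exp(2*x)) + 2*x^2*exp(2*x)*cos(x^2*exp(2*x)) + 2*x^2*sin(x^2*exp(2*x)) + 4*x*sin(x^2*exp(2*x)) + sin(x^2*exp(2*x)))*exp(2*x)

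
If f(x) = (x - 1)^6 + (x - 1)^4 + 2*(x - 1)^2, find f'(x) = 6*x^5 - 30*x^4 + 64*x^3 - 72*x^2 + 46*x - 14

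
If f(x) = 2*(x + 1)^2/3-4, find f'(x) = 4*x/3 + 4/3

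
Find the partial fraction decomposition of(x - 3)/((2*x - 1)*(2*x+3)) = 9/(8*(2*x + 3)) - 5/(8*(2*x - 1))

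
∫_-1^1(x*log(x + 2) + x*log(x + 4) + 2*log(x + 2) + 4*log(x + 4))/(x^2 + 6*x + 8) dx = log(3)*log(5)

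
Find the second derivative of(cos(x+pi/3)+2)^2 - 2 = sqrt(3)*sin(2*x) + cos(2*x) - 4*cos(x + pi/3)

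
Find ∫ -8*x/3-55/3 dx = -4*x^2/3 - 55*x/3 + C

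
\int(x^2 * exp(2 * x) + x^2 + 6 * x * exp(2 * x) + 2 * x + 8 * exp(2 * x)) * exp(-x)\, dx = 2*(x + 2)^2*sinh(x) + C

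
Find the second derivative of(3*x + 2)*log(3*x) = (3*x - 2)/x^2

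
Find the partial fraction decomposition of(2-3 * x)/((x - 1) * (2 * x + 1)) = -7/(3*(2*x + 1)) - 1/(3*(x - 1))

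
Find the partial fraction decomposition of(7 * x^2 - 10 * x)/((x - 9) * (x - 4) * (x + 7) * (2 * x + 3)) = 82/(847*(2*x + 3)) - 413/(1936*(x + 7)) - 72/(605*(x - 4)) + 159/(560*(x - 9))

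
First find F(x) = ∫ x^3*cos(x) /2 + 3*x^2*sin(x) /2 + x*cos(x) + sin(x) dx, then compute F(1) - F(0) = 3*sin(1)/2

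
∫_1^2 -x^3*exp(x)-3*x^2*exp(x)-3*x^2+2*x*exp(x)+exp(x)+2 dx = -5*exp(2) - 5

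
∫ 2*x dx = x^2 + C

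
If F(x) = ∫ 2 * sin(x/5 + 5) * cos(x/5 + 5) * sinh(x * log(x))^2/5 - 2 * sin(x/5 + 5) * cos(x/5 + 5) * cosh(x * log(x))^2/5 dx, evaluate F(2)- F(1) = -cos(26/5)^2 + cos(27/5)^2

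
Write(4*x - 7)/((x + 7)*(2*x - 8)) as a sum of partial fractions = 35/(22*(x + 7)) + 9/(22*(x - 4))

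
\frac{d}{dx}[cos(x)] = -sin(x)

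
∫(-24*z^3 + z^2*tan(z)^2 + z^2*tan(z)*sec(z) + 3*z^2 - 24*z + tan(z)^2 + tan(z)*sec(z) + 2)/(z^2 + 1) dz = -12*z^2 + 2*z + tan(z) + acot(z) + sec(z) + C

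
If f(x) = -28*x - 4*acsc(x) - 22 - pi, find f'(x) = (-28*x^2*sqrt(1 - 1/x^2) + 4)/(x^2*sqrt(1 - 1/x^2))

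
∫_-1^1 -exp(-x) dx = -E + exp(-1)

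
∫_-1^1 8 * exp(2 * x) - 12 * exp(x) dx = -(-3 + 2*exp(-1))^2 + (-3 + 2*E)^2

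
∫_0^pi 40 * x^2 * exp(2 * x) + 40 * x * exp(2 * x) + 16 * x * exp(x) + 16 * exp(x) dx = 16*pi*exp(pi) + 20*pi^2*exp(2*pi)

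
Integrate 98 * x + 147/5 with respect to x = 49*x^2 + 147*x/5 + C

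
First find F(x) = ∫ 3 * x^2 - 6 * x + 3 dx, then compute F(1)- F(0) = 1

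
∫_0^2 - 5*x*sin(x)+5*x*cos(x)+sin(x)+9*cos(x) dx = 14*cos(2) - 4 + 14*sin(2)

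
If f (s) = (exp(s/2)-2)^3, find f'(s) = 3*exp(3*s/2)/2 + 6*exp(s/2) - 6*exp(s)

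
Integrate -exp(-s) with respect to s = exp(-s) + C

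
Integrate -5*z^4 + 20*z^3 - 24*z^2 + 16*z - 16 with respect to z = -z^5 + 5*z^4 - 8*z^3 + 8*z^2 - 16*z + C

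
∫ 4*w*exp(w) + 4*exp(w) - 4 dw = 4*w*(exp(w) - 1) + C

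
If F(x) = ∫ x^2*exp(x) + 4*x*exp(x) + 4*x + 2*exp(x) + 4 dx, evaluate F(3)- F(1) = -3*E + 24 + 15*exp(3)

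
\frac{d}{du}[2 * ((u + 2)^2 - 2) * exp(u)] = 2*u^2*exp(u) + 12*u*exp(u) + 12*exp(u)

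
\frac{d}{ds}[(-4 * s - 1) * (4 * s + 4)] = -32*s - 20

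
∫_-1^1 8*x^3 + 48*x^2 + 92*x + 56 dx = 144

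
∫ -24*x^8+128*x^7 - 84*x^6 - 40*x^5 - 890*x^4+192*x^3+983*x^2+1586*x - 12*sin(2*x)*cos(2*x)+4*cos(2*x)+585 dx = -8*x^9/3 + 16*x^8 - 12*x^7 - 20*x^6/3 - 178*x^5 + 48*x^4 + 983*x^3/3 + 793*x^2 + 585*x - 3*sin(2*x)^2 + 2*sin(2*x) + C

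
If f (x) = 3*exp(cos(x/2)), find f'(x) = -3*exp(cos(x/2))*sin(x/2)/2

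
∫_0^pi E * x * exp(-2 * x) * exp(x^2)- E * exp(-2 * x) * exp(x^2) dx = -E/2 + exp((-1 + pi)^2)/2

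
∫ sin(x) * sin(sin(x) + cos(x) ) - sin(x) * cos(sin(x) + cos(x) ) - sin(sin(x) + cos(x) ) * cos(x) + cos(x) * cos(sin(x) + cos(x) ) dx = sqrt(2)*sin(sqrt(2)*sin(x + pi/4) + pi/4) + C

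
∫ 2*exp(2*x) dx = exp(2*x) + C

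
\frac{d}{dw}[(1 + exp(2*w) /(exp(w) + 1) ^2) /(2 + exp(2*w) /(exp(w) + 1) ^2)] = (2*exp(3*w) + 2*exp(2*w))/(9*exp(4*w) + 24*exp(3*w) + 28*exp(2*w) + 16*exp(w) + 4)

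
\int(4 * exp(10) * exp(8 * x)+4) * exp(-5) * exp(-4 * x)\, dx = 2*sinh(4*x + 5) + C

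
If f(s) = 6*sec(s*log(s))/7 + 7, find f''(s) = 6*(-s*log(s)^2 + 2*s*log(s)^2/cos(s*log(s))^2 - 2*s*log(s) + 4*s*log(s)/cos(s*log(s))^2 - s + 2*s/cos(s*log(s))^2 + sin(s*log(s))/cos(s*log(s)))/(7*s*cos(s*log(s)))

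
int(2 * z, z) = z^2 + C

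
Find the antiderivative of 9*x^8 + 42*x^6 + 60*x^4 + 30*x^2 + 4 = x^9 + 6*x^7 + 12*x^5 + 10*x^3 + 4*x + C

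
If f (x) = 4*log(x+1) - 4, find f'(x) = 4/(x + 1)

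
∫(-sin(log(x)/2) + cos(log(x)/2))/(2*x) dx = sqrt(2)*sin(log(x)/2 + pi/4) + C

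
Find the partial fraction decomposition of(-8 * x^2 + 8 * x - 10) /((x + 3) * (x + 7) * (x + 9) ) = -365/(6*(x + 9)) + 229/(4*(x + 7)) - 53/(12*(x + 3))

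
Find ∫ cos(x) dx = sin(x) + C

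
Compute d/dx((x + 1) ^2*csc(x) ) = (-x^2*cos(x)/sin(x) + 2*x - 2*x*cos(x)/sin(x) + 2 - cos(x)/sin(x))/sin(x)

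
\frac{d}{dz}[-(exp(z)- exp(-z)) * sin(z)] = sqrt(2)*(-exp(2*z)*sin(z + pi/4) + cos(z + pi/4))*exp(-z)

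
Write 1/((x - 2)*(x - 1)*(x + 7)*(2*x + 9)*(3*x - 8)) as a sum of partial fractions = 81/(12470*(3*x - 8)) - 16/(30745*(2*x + 9)) + 1/(10440*(x + 7)) + 1/(440*(x - 1)) - 1/(234*(x - 2))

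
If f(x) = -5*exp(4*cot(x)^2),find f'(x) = 40*exp(-4 + 4/sin(x)^2)*cos(x)/sin(x)^3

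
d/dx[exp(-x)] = -exp(-x)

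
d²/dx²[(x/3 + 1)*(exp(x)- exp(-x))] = (x*exp(2*x) - x + 5*exp(2*x) - 1)*exp(-x)/3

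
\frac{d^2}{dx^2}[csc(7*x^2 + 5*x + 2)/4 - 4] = (-49*x^2 + 98*x^2/sin(7*x^2 + 5*x + 2)^2 - 35*x + 70*x/sin(7*x^2 + 5*x + 2)^2 - 25/4 - 7*cos(7*x^2 + 5*x + 2)/(2*sin(7*x^2 + 5*x + 2)) + 25/(2*sin(7*x^2 + 5*x + 2)^2))/sin(7*x^2 + 5*x + 2)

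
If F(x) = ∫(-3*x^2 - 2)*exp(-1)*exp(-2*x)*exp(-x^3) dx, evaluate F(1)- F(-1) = -exp(2) + exp(-4)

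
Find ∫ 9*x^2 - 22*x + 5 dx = 3*x^3 - 11*x^2 + 5*x + C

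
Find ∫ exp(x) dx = exp(x) + C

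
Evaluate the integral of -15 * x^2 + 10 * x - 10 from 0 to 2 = -40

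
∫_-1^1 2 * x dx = 0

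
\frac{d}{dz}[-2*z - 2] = -2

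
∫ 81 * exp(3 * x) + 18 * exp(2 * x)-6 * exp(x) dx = (27*exp(2*x) + 9*exp(x) - 6)*exp(x) + C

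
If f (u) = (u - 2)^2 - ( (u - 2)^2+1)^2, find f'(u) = -4*u^3 + 24*u^2 - 50*u + 36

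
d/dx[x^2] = 2*x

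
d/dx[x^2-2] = 2*x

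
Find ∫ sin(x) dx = -cos(x) + C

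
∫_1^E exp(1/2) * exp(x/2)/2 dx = -E + exp(1/2 + E/2)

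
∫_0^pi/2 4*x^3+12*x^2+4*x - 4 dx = -1 + (-2 + (1 + pi/2)^2)^2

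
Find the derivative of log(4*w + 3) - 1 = 4/(4*w + 3)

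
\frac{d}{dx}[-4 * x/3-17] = -4/3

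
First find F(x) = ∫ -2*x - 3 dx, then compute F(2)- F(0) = -10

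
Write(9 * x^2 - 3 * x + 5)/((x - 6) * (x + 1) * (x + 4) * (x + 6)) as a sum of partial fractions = -347/(120*(x + 6)) + 161/(60*(x + 4)) - 17/(105*(x + 1)) + 311/(840*(x - 6))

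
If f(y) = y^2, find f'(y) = 2*y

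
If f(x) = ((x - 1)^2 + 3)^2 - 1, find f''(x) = 12*x^2 - 24*x + 24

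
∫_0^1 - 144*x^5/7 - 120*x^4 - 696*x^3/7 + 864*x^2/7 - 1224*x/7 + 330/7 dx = -360/7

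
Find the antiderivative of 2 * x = x^2 + C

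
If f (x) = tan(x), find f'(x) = cos(x)^(-2)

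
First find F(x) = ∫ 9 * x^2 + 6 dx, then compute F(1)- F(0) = 9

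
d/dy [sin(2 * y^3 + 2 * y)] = 2*(3*y^2 + 1)*cos(2*y*(y^2 + 1))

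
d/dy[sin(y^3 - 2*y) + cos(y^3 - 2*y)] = -3*y^2*sin(y^3 - 2*y) + 3*y^2*cos(y^3 - 2*y) + 2*sin(y^3 - 2*y) - 2*cos(y^3 - 2*y)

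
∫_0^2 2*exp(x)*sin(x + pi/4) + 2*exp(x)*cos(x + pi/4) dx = -sqrt(2) + 2*exp(2)*sin(pi/4 + 2)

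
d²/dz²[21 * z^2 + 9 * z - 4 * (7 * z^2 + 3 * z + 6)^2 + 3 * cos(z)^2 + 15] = -2352*z^2 - 1008*z + 12*sin(z)^2 - 708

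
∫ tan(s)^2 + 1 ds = tan(s) + C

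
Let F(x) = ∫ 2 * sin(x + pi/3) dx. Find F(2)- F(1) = 2*cos(1 + pi/3) - 2*cos(pi/3 + 2)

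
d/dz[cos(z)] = -sin(z)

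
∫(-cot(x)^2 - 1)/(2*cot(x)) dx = log(cot(x))/2 + C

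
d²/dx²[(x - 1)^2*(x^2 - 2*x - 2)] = 12*x^2 - 24*x + 6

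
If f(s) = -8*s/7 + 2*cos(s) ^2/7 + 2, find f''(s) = -4*cos(2*s)/7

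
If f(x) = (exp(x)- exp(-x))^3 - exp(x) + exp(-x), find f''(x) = (9*exp(6*x) - 4*exp(4*x) + 4*exp(2*x) - 9)*exp(-3*x)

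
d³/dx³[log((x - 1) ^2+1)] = (4*x^3 - 12*x^2 + 8)/(x^6 - 6*x^5 + 18*x^4 - 32*x^3 + 36*x^2 - 24*x + 8)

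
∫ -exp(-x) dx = exp(-x) + C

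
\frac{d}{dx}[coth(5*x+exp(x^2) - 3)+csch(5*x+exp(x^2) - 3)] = -(2*x*exp(x^2)*cosh(5*x + exp(x^2) - 3) + 2*x*exp(x^2) + 5*cosh(5*x + exp(x^2) - 3) + 5)/sinh(5*x + exp(x^2) - 3)^2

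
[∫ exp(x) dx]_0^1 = -1 + E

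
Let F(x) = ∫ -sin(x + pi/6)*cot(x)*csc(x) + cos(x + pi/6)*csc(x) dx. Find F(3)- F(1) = 1/(2*tan(3)) - 1/(2*tan(1))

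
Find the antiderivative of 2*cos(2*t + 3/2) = sin(2*t + 3/2) + C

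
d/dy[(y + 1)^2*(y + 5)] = 3*y^2 + 14*y + 11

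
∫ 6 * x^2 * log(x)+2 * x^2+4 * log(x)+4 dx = 2*x*(x^2 + 2)*log(x) + C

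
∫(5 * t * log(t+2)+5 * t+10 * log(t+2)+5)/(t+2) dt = 5*(t + 1)*log(t + 2) + C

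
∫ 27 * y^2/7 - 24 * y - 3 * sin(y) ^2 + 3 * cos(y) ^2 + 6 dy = 9*y^3/7 - 12*y^2 + 6*y + 3*sin(2*y)/2 + C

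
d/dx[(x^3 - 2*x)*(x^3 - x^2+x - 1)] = 6*x^5 - 5*x^4 - 4*x^3 + 3*x^2 - 4*x + 2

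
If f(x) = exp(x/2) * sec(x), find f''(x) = (sin(x)/cos(x) - 3/4 + 2/cos(x)^2)*exp(x/2)/cos(x)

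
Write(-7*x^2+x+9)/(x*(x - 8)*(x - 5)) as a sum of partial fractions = 161/(15*(x - 5)) - 431/(24*(x - 8)) + 9/(40*x)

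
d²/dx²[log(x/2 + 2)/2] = -1/(2*x^2 + 16*x + 32)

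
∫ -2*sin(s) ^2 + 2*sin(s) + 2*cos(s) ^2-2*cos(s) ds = (sqrt(2)*sin(s + pi/4) - 1)^2 + C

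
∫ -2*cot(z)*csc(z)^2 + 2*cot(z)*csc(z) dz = (csc(z) - 2)*csc(z) + C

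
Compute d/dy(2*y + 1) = 2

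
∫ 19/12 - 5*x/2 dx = -5*x^2/4 + 19*x/12 + C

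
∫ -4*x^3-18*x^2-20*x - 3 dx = -x^4 - 6*x^3 - 10*x^2 - 3*x + C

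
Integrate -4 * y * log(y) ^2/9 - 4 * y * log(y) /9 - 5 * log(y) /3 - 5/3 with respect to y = -y*(2*y*log(y) + 15)*log(y)/9 + C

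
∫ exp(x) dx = exp(x) + C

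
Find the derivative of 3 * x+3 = 3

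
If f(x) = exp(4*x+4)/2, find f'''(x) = 32*exp(4*x + 4)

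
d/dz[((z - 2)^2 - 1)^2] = 4*z^3 - 24*z^2 + 44*z - 24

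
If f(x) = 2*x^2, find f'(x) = 4*x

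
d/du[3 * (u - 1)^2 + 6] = 6*u - 6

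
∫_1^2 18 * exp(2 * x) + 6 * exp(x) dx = -3*exp(2) - 6*E + 9*exp(4)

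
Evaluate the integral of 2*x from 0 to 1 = 1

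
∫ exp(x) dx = exp(x) + C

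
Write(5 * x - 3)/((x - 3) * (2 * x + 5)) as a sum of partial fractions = 31/(11*(2*x + 5)) + 12/(11*(x - 3))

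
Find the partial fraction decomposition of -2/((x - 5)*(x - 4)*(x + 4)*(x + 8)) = 1/(312*(x + 8)) - 1/(144*(x + 4)) + 1/(48*(x - 4)) - 2/(117*(x - 5))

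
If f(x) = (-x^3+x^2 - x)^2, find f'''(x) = 120*x^3 - 120*x^2 + 72*x - 12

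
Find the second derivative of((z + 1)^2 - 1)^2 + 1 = 12*z^2 + 24*z + 8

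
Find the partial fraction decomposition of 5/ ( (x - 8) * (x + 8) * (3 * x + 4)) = -9/(112*(3*x + 4)) + 1/(64*(x + 8)) + 5/(448*(x - 8))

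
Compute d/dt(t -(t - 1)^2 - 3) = 3 - 2*t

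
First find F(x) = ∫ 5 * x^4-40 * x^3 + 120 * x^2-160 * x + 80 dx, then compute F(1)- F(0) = 31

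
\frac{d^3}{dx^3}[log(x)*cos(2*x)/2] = (4*x^3*log(x)*sin(2*x) - 6*x^2*cos(2*x) + 3*x*sin(2*x) + cos(2*x))/x^3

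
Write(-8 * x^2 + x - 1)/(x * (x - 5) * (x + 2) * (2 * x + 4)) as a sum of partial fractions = 3/(8*(x + 2)) - 5/(4*(x + 2)^2) - 2/(5*(x - 5)) + 1/(40*x)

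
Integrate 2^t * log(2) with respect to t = 2^t + C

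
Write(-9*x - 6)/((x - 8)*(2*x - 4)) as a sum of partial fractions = 2/(x - 2) - 13/(2*(x - 8))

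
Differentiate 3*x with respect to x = 3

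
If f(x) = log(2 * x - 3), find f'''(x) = 16/(8*x^3 - 36*x^2 + 54*x - 27)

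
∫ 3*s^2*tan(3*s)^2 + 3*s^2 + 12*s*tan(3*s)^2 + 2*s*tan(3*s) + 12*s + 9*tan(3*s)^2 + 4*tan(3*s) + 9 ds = ((s + 2)^2 - 1)*tan(3*s) + C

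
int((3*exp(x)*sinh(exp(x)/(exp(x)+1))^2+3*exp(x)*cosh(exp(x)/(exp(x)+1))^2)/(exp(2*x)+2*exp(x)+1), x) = 3*sinh(2*exp(x)/(exp(x) + 1))/2 + C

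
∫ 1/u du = log(3*u/4) + C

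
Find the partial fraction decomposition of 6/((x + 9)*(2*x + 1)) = 12/(17*(2*x + 1)) - 6/(17*(x + 9))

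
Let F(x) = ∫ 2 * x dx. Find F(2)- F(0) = 4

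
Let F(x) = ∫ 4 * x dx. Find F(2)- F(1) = 6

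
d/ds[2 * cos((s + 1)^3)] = -6*(s + 1)^2*sin(s^3 + 3*s^2 + 3*s + 1)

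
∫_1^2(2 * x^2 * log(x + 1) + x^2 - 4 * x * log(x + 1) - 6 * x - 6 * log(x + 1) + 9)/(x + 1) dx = -4*log(2) + log(3)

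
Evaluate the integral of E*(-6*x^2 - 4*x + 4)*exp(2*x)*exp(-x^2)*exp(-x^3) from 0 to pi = -2*E + 2*exp(-pi^3 - pi^2 + 1 + 2*pi)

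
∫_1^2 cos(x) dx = -sin(1) + sin(2)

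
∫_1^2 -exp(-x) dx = -exp(-1) + exp(-2)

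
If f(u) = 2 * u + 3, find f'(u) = 2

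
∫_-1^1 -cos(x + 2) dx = -sin(3) + sin(1)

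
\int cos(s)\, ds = sin(s) + C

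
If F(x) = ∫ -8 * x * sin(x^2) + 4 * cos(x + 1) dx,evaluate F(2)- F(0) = -4 - 4*sin(1) + 4*cos(4) + 4*sin(3)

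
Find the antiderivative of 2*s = s^2 + C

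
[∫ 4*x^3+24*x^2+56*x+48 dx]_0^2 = 288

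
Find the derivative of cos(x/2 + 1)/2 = -sin(x/2 + 1)/4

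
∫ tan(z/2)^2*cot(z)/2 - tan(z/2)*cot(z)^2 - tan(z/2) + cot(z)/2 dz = tan(z/2)*cot(z) + C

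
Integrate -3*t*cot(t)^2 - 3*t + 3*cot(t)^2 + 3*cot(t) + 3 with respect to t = (3*t - 3)*cot(t) + C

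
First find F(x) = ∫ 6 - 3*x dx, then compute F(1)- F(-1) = 12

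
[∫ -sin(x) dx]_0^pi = -2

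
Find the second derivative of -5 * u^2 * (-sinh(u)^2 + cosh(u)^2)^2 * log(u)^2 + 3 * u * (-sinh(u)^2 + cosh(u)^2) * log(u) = -(10*u*log(u)^2 + 30*u*log(u) + 10*u - 3)/u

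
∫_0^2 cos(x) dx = sin(2)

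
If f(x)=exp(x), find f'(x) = exp(x)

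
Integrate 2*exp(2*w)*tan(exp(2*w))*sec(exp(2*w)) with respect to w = sec(exp(2*w)) + C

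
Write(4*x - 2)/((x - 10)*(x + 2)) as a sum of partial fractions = 5/(6*(x + 2)) + 19/(6*(x - 10))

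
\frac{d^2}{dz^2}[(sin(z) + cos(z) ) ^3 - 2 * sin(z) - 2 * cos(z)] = sqrt(2)*(sin(z + pi/4) + 9*cos(3*z + pi/4))/2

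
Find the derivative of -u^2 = -2*u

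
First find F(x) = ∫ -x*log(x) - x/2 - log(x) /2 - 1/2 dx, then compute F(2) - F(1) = -3*log(2)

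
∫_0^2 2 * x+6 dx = 16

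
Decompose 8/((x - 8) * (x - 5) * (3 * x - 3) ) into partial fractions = 2/(21*(x - 1)) - 2/(9*(x - 5)) + 8/(63*(x - 8))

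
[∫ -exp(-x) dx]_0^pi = -1 + exp(-pi)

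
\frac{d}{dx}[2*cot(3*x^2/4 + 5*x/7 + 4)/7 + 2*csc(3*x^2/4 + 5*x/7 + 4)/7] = -(21*x*cos(3*x^2/4 + 5*x/7 + 4) + 21*x + 10*cos(3*x^2/4 + 5*x/7 + 4) + 10)/(49*sin(3*x^2/4 + 5*x/7 + 4)^2)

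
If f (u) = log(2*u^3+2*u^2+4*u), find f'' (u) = (-3*u^4 - 4*u^3 - 2*u^2 - 4*u - 4)/(u^6 + 2*u^5 + 5*u^4 + 4*u^3 + 4*u^2)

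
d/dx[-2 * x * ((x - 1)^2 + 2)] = -6*x^2 + 8*x - 6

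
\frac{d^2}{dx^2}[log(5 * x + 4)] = -25/(25*x^2 + 40*x + 16)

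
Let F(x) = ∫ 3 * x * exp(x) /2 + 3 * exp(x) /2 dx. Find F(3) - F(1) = -3*E/2 + 9*exp(3)/2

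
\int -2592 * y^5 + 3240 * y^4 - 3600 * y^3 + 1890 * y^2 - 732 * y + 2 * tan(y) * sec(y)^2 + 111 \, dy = -432*y^6 + 648*y^5 - 900*y^4 + 630*y^3 - 366*y^2 + 111*y + sec(y)^2 + C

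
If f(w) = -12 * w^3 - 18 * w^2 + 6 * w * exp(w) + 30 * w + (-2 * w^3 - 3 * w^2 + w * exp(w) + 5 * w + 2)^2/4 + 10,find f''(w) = -w^4*exp(w) + 30*w^4 - 19*w^3*exp(w)/2 + 60*w^3 + w^2*exp(2*w) - 37*w^2*exp(w)/2 - 33*w^2 + 2*w*exp(2*w) + 8*w*exp(w) - 129*w + exp(2*w)/2 + 19*exp(w) - 59/2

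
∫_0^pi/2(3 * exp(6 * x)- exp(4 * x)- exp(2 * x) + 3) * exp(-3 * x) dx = -2*exp(-pi/2) + 2*exp(pi/2) + (-exp(-pi/2) + exp(pi/2))^3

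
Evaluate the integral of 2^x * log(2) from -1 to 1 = 3/2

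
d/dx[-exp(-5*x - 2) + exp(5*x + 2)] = (5*exp(10*x + 4) + 5)*exp(-5*x - 2)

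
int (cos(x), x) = sin(x) + C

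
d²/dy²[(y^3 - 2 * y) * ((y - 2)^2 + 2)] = 20*y^3 - 48*y^2 + 24*y + 16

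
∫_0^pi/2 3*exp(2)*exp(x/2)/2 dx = -3*exp(2) + 3*exp(pi/4 + 2)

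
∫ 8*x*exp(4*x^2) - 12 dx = -12*x + exp(4*x^2) + C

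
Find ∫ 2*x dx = x^2 + C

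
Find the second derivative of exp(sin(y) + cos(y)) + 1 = (-sin(2*y) - sqrt(2)*sin(y + pi/4) + 1)*exp(sin(y))*exp(cos(y))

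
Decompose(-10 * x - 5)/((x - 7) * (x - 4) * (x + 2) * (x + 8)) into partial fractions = -5/(72*(x + 8)) + 5/(108*(x + 2)) + 5/(24*(x - 4)) - 5/(27*(x - 7))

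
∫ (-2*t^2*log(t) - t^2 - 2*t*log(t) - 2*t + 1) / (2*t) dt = (-t^2 - 2*t + 1)*log(t)/2 + C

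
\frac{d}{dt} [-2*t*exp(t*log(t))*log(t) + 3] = -2*t*exp(t*log(t))*log(t)^2 - 2*t*exp(t*log(t))*log(t) - 2*exp(t*log(t))*log(t) - 2*exp(t*log(t))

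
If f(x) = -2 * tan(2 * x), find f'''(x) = -96*tan(2*x)^4 - 128*tan(2*x)^2 - 32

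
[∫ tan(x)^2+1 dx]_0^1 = tan(1)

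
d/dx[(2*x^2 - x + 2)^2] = 16*x^3 - 12*x^2 + 18*x - 4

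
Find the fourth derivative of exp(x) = exp(x)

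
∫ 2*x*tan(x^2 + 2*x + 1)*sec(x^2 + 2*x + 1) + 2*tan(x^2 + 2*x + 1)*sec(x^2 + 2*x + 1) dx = sec((x + 1)^2) + C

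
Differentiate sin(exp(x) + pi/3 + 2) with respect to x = exp(x)*cos(exp(x) + pi/3 + 2)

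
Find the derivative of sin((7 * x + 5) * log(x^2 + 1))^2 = (7*x^2*log(x^2 + 1) + 14*x^2 + 10*x + 7*log(x^2 + 1))*sin(2*(7*x + 5)*log(x^2 + 1))/(x^2 + 1)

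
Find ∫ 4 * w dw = 2*w^2 + C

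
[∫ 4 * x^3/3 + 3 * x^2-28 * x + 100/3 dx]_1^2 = 10/3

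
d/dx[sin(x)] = cos(x)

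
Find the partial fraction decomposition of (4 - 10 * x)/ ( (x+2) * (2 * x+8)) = -11/(x + 4) + 6/(x + 2)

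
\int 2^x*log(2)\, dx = 2^x + C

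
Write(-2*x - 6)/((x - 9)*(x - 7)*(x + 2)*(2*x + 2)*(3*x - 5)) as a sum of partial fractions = -189/(15488*(3*x - 5)) - 1/(1089*(x + 2)) + 1/(320*(x + 1)) + 5/(1152*(x - 7)) - 3/(1210*(x - 9))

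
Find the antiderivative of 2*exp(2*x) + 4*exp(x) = (exp(x) + 2)^2 + C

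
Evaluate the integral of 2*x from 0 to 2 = 4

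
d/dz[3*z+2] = 3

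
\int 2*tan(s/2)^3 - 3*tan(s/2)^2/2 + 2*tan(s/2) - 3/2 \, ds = (2*tan(s/2) - 3)*tan(s/2) + C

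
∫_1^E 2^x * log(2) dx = -2 + 2^E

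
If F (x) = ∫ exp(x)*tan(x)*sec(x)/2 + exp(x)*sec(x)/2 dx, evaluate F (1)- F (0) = -1/2 + E*sec(1)/2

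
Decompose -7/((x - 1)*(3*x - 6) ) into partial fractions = 7/(3*(x - 1)) - 7/(3*(x - 2))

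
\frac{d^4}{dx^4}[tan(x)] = 24*tan(x)^5 + 40*tan(x)^3 + 16*tan(x)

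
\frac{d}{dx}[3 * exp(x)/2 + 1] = 3*exp(x)/2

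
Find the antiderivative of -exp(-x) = exp(-x) + C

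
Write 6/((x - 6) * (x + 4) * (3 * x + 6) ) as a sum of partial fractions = 1/(10*(x + 4)) - 1/(8*(x + 2)) + 1/(40*(x - 6))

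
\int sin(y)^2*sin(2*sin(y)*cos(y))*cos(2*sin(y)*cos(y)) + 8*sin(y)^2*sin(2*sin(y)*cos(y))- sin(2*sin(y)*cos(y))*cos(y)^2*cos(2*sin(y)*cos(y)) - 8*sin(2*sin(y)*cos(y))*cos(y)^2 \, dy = (cos(sin(2*y)) + 16)*cos(sin(2*y))/4 + C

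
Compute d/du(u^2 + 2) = 2*u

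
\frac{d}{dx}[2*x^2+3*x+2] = 4*x + 3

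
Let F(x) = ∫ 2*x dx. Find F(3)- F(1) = 8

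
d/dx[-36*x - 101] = -36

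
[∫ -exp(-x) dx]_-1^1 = -E + exp(-1)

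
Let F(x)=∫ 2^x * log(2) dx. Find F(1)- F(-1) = 3/2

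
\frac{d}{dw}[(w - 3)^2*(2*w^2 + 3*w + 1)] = 8*w^3 - 27*w^2 + 2*w + 21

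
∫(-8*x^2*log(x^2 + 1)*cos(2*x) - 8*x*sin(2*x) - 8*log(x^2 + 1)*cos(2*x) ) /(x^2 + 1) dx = -4*log(x^2 + 1)*sin(2*x) + C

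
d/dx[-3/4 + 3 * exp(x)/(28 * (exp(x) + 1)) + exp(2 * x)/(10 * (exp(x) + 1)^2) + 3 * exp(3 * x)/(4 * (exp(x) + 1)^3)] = (358*exp(3*x) + 58*exp(2*x) + 15*exp(x))/(140*exp(4*x) + 560*exp(3*x) + 840*exp(2*x) + 560*exp(x) + 140)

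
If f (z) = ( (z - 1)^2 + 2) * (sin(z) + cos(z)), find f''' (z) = z^2*sin(z) - z^2*cos(z) - 8*z*sin(z) - 4*z*cos(z) + 3*sin(z) + 9*cos(z)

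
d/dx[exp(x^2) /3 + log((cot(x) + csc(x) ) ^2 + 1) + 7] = (4*x*exp(x^2)*sin(x) + 2*x*exp(x^2)*sin(2*x) - 12*cos(x) - 3*cos(2*x) - 9)/(3*(2*sin(x) + sin(2*x)))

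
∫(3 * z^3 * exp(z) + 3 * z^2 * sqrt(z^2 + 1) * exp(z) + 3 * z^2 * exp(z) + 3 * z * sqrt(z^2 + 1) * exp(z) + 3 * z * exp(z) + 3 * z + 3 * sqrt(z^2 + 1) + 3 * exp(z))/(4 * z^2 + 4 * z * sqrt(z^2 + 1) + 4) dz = 3*z*exp(z)/4 + 3*log(z + sqrt(z^2 + 1))/4 + C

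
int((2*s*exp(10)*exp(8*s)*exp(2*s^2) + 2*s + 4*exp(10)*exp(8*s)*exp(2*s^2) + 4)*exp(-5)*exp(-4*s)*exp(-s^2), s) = 2*sinh((s + 2)^2 + 1) + C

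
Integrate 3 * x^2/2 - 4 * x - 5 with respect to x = x^3/2 - 2*x^2 - 5*x + C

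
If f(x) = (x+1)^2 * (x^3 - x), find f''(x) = 20*x^3 + 24*x^2 - 4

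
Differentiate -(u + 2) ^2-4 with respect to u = -2*u - 4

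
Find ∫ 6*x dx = 3*x^2 + C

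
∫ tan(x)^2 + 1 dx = tan(x) + C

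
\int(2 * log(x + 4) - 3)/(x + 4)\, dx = (log(x + 4) - 3)*log(x + 4) + C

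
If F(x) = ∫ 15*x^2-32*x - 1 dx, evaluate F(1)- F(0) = -12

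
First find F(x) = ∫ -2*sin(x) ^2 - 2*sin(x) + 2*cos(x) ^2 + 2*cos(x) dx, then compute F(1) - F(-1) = 4*(cos(1) + 1)*sin(1)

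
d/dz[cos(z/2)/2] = -sin(z/2)/4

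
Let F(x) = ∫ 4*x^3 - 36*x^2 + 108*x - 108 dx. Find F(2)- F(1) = -15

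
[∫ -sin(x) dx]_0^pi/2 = -1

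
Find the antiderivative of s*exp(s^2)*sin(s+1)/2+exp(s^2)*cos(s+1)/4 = exp(s^2)*sin(s + 1)/4 + C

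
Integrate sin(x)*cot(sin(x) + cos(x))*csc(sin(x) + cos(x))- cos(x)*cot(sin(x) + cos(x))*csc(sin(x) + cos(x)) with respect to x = csc(sin(x) + cos(x)) + C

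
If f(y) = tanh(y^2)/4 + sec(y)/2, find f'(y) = y/(2*cosh(y^2)^2) + sin(y)/(2*cos(y)^2)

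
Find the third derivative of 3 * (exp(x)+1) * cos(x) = -6*sqrt(2)*exp(x)*sin(x + pi/4) + 3*sin(x)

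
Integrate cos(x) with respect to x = sin(x) + C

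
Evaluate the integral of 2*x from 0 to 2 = 4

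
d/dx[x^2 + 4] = 2*x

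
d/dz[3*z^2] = 6*z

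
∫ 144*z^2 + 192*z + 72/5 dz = 48*z^3 + 96*z^2 + 72*z/5 + C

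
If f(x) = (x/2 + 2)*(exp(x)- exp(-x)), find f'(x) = (x*exp(2*x) + x + 5*exp(2*x) + 3)*exp(-x)/2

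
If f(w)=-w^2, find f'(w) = -2*w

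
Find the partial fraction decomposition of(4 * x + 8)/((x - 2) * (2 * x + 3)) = -4/(7*(2*x + 3)) + 16/(7*(x - 2))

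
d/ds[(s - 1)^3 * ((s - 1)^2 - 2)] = 5*s^4 - 20*s^3 + 24*s^2 - 8*s - 1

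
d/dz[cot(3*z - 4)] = -3/sin(3*z - 4)^2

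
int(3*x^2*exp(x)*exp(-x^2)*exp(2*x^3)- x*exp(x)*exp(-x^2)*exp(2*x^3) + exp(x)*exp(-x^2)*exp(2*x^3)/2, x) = exp(x*(2*x^2 - x + 1))/2 + C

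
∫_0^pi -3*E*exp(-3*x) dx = -E + exp(1 - 3*pi)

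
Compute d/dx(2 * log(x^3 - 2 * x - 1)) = (6*x^2 - 4)/(x^3 - 2*x - 1)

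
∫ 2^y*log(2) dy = 2^y + C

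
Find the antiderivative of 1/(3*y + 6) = log(y + 2)/3 + C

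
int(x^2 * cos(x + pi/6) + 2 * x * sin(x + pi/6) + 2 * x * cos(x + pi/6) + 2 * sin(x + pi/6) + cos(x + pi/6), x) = (x + 1)^2*sin(x + pi/6) + C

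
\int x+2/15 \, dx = x^2/2 + 2*x/15 + C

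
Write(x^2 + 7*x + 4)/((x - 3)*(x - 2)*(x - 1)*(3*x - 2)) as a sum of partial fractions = -123/(14*(3*x - 2)) + 6/(x - 1) - 11/(2*(x - 2)) + 17/(7*(x - 3))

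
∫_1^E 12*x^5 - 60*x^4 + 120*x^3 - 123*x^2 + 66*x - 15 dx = -(-1 + E)^3 + 2*(-1 + E)^6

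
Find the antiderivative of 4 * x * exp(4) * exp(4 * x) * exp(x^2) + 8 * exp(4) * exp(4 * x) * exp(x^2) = 2*exp((x + 2)^2) + C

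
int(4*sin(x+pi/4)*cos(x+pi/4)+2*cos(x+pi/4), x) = sin(2*x) + 2*sin(x + pi/4) + C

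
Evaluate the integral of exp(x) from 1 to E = -E + exp(E)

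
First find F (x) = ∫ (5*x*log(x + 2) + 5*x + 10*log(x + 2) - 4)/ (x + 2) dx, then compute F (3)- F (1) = -log(3) + 11*log(5)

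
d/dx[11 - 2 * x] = -2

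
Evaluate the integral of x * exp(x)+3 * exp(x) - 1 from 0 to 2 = -4 + 4*exp(2)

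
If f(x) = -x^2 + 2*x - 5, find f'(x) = 2 - 2*x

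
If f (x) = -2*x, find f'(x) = -2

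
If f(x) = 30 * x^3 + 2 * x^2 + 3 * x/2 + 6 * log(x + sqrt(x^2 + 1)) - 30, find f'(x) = (180*x^4 + 180*x^3*sqrt(x^2 + 1) + 8*x^3 + 8*x^2*sqrt(x^2 + 1) + 183*x^2 + 3*x*sqrt(x^2 + 1) + 20*x + 12*sqrt(x^2 + 1) + 3)/(2*x^2 + 2*x*sqrt(x^2 + 1) + 2)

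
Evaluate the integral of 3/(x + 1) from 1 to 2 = -log(16) + log(54)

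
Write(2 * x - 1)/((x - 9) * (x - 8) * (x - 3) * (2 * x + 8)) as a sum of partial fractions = 3/(728*(x + 4)) + 1/(84*(x - 3)) - 1/(8*(x - 8)) + 17/(156*(x - 9))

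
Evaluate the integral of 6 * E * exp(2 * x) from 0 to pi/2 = -3*E + 3*exp(1 + pi)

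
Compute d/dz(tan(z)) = cos(z)^(-2)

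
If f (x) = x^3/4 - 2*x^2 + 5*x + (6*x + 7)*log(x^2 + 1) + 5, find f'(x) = (3*x^4 - 16*x^3 + 24*x^2*log(x^2 + 1) + 71*x^2 + 40*x + 24*log(x^2 + 1) + 20)/(4*x^2 + 4)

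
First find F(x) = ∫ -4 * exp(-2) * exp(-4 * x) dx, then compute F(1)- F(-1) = -exp(2) + exp(-6)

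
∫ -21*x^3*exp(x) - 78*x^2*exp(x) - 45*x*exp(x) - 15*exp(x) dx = -3*x*(7*x^2 + 5*x + 5)*exp(x) + C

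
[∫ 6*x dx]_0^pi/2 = 3*pi^2/4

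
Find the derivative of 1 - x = -1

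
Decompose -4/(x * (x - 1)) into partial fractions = -4/(x - 1) + 4/x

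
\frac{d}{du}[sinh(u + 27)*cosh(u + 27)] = cosh(2*u + 54)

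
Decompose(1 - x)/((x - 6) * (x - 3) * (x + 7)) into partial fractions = 4/(65*(x + 7)) + 1/(15*(x - 3)) - 5/(39*(x - 6))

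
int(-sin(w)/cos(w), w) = log(-2*cos(w)) + C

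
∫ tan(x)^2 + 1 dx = tan(x) + C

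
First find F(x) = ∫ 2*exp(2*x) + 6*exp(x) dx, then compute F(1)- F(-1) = -(exp(-1) + 3)^2 + (E + 3)^2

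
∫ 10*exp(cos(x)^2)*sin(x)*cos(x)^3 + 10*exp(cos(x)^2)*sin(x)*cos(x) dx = -5*exp(cos(x)^2)*cos(x)^2 + C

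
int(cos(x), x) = sin(x) + C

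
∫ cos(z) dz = sin(z) + C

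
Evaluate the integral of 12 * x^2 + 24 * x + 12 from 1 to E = -32 + 4*(1 + E)^3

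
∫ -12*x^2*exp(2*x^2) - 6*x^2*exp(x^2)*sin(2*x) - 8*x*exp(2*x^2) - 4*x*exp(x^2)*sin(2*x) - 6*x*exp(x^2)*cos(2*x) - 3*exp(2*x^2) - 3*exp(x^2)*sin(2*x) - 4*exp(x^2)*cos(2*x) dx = -(3*x + 2)*(exp(x^2) + sin(2*x))*exp(x^2) + C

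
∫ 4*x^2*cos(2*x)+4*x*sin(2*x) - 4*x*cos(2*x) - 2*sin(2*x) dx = 2*x*(x - 1)*sin(2*x) + C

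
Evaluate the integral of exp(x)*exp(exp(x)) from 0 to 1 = -E + exp(E)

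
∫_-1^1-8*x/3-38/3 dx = -76/3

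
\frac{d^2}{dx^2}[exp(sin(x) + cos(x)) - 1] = (-sin(2*x) - sqrt(2)*sin(x + pi/4) + 1)*exp(sin(x))*exp(cos(x))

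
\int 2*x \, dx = x^2 + C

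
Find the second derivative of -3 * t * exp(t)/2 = -3*t*exp(t)/2 - 3*exp(t)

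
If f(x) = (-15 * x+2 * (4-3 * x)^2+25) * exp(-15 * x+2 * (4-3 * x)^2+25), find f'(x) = 648*x^3*exp(18*x^2 - 63*x + 57) - 3402*x^2*exp(18*x^2 - 63*x + 57) + 6057*x*exp(18*x^2 - 63*x + 57) - 3654*exp(18*x^2 - 63*x + 57)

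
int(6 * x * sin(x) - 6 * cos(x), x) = -6*x*cos(x) + C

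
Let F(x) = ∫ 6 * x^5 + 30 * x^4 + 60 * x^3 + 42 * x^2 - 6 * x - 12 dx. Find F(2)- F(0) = 572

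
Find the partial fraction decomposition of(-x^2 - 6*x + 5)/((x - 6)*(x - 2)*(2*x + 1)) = 31/(65*(2*x + 1)) + 11/(20*(x - 2)) - 67/(52*(x - 6))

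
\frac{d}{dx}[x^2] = 2*x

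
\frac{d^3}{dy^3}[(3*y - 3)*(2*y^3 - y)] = 144*y - 36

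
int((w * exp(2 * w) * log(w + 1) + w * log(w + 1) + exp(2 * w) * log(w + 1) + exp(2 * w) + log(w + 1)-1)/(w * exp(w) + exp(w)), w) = 2*log(w + 1)*sinh(w) + C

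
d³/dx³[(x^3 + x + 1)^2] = 120*x^3 + 48*x + 12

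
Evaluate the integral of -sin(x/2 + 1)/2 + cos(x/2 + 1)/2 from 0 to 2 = -sin(1) - cos(1) + cos(2) + sin(2)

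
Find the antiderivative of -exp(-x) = exp(-x) + C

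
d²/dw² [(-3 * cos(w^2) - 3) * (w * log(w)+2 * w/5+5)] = (60*w^4*log(w)*cos(w^2) + 24*w^4*cos(w^2) + 300*w^3*cos(w^2) + 90*w^2*log(w)*sin(w^2) + 96*w^2*sin(w^2) + 150*w*sin(w^2) - 15*cos(w^2) - 15)/(5*w)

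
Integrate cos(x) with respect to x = sin(x) + C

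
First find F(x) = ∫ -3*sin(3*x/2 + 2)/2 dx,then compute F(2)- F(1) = cos(5) - cos(7/2)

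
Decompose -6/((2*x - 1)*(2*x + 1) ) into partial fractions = 3/(2*x + 1) - 3/(2*x - 1)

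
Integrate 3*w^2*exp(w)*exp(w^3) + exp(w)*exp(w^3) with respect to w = exp(w*(w^2 + 1)) + C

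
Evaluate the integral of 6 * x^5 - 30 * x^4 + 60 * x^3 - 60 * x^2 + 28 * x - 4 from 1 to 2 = 0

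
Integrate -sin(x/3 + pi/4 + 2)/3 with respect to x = cos(x/3 + pi/4 + 2) + C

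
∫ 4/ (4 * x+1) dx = log(8*x + 2) + C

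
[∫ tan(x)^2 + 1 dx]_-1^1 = 2*tan(1)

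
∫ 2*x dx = x^2 + C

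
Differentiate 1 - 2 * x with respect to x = -2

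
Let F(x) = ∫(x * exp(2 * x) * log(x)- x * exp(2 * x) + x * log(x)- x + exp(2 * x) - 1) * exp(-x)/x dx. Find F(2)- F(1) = (-1 + log(2))*(-exp(-2) + exp(2)) - exp(-1) + E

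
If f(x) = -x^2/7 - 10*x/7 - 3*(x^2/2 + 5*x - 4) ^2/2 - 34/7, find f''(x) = -9*x^2/2 - 45*x - 443/7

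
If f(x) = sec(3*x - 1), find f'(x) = 3*tan(3*x - 1)*sec(3*x - 1)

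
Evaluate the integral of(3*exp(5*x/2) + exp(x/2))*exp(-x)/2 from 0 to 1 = (E - exp(-1))*exp(1/2)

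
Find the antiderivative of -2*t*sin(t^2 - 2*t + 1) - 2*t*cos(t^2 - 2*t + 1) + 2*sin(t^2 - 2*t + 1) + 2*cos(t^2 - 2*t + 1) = -sin(t^2 - 2*t + 1) + cos(t^2 - 2*t + 1) + C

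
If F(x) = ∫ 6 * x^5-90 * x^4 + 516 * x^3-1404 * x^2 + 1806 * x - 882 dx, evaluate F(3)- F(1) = -16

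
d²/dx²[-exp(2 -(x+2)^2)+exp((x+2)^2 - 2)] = (4*x^2*exp(2*x^2 + 8*x + 4) - 4*x^2 + 16*x*exp(2*x^2 + 8*x + 4) - 16*x + 18*exp(2*x^2 + 8*x + 4) - 14)*exp(-x^2 - 4*x - 2)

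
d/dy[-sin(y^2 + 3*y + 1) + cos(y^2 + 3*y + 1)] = -sqrt(2)*(2*y + 3)*sin(y^2 + 3*y + pi/4 + 1)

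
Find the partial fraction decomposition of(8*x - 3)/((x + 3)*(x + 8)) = 67/(5*(x + 8)) - 27/(5*(x + 3))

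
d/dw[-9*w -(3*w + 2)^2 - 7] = -18*w - 21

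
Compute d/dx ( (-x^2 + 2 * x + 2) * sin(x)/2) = -x^2*cos(x)/2 - x*sin(x) + x*cos(x) + sin(x) + cos(x)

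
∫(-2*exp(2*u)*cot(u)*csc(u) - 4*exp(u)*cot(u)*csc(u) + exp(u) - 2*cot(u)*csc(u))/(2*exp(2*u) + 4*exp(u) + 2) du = ((2*exp(u) + 2)*(csc(u) - 5) + exp(u))/(2*(exp(u) + 1)) + C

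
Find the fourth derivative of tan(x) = 24*tan(x)^5 + 40*tan(x)^3 + 16*tan(x)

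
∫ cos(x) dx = sin(x) + C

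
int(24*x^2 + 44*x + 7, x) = 8*x^3 + 22*x^2 + 7*x + C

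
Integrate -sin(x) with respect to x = cos(x) + C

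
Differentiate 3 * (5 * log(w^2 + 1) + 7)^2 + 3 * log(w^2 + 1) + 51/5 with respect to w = (300*w*log(w^2 + 1) + 426*w)/(w^2 + 1)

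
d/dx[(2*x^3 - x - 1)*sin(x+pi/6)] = 2*x^3*cos(x + pi/6) + 6*x^2*sin(x + pi/6) - x*cos(x + pi/6) - sqrt(2)*sin(x + 5*pi/12)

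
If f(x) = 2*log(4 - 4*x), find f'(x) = 2/(x - 1)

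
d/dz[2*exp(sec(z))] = 2*exp(sec(z))*tan(z)*sec(z)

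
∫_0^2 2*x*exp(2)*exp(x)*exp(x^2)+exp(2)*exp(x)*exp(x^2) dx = -exp(2) + exp(8)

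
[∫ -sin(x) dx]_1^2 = -cos(1) + cos(2)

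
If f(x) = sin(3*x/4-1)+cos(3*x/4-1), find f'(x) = 3*sqrt(2)*cos(3*x/4 - 1 + pi/4)/4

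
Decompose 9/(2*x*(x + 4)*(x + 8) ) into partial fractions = 9/(64*(x + 8)) - 9/(32*(x + 4)) + 9/(64*x)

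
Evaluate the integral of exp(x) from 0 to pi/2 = -1 + exp(pi/2)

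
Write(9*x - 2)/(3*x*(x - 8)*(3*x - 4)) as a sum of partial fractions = -3/(8*(3*x - 4)) + 7/(48*(x - 8)) - 1/(48*x)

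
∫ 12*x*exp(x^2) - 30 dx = -30*x + 6*exp(x^2) + C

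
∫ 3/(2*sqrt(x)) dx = 3*sqrt(x) + C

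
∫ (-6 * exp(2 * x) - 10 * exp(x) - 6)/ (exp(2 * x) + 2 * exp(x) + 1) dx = 2*(-(3*x - 13)*(exp(x) + 1) + exp(x))/(exp(x) + 1) + C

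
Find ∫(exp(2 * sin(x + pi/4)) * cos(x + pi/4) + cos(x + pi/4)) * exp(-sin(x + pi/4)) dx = 2*sinh(sin(x + pi/4)) + C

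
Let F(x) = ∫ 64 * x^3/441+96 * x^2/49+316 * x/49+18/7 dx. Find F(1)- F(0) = 2860/441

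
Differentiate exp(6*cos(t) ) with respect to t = -6*exp(6*cos(t))*sin(t)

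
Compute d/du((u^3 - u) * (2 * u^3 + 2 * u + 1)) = 12*u^5 + 3*u^2 - 4*u - 1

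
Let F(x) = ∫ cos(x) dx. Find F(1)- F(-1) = 2*sin(1)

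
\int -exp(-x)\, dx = exp(-x) + C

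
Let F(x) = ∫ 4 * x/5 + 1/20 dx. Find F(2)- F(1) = 5/4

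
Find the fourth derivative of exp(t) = exp(t)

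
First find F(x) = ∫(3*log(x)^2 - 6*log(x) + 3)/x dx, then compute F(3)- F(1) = (-1 + log(3))^3 + 1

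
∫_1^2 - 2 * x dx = -3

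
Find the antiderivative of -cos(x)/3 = -sin(x)/3 + C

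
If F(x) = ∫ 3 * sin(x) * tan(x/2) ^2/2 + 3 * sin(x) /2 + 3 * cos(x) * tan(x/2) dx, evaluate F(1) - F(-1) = 0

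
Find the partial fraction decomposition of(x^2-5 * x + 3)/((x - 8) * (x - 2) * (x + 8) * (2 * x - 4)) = -107/(3200*(x + 8)) + 1/(100*(x - 2)) + 1/(40*(x - 2)^2) + 3/(128*(x - 8))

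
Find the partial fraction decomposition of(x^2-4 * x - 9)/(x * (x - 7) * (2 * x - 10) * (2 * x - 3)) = -17/(77*(2*x - 3)) + 1/(35*(x - 5)) + 3/(77*(x - 7)) + 3/(70*x)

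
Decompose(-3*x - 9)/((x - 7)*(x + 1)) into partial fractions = 3/(4*(x + 1)) - 15/(4*(x - 7))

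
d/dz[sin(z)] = cos(z)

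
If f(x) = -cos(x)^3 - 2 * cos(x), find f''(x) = (9*cos(x)^2 - 4)*cos(x)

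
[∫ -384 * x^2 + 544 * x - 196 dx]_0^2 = -328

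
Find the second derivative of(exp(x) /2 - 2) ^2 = exp(2*x) - 2*exp(x)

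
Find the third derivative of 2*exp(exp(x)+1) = 2*exp(x + exp(x) + 1) + 6*exp(2*x + exp(x) + 1) + 2*exp(3*x + exp(x) + 1)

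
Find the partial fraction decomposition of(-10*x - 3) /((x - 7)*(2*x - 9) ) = 96/(5*(2*x - 9)) - 73/(5*(x - 7))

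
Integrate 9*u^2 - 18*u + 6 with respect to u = 3*u^3 - 9*u^2 + 6*u + C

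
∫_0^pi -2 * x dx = -pi^2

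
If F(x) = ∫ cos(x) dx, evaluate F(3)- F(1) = -sin(1) + sin(3)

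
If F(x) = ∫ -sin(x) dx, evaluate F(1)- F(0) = -1 + cos(1)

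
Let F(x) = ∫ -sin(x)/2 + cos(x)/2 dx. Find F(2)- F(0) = -1/2 + cos(2)/2 + sin(2)/2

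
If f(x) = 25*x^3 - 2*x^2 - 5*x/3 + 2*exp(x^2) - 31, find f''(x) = 8*x^2*exp(x^2) + 150*x + 4*exp(x^2) - 4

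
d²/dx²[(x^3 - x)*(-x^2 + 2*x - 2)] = -20*x^3 + 24*x^2 - 6*x - 4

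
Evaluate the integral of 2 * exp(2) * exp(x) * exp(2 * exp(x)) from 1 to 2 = -exp(2 + 2*E) + exp(2 + 2*exp(2))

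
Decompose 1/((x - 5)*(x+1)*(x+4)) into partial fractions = 1/(27*(x + 4)) - 1/(18*(x + 1)) + 1/(54*(x - 5))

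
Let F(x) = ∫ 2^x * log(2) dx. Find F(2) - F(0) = 3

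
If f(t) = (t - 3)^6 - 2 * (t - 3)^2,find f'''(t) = 120*t^3 - 1080*t^2 + 3240*t - 3240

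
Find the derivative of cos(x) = -sin(x)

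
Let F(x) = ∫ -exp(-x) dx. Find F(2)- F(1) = -exp(-1) + exp(-2)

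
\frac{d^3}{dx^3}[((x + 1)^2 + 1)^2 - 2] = 24*x + 24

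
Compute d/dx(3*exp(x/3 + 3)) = exp(x/3 + 3)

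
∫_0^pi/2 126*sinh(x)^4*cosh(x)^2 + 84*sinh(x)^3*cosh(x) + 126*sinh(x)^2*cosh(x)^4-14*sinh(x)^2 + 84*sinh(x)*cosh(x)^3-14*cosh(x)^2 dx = -175*sinh(pi)/16 + 21*sinh(pi)^2/2 + 21*sinh(3*pi)/16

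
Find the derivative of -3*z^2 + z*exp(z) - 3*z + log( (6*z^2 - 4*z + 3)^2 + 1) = (18*z^5*exp(z) - 108*z^5 - 6*z^4*exp(z) + 90*z^4 + 2*z^3*exp(z) - 12*z^3 + 14*z^2*exp(z) - 78*z^2 - 7*z*exp(z) + 58*z + 5*exp(z) - 27)/(18*z^4 - 24*z^3 + 26*z^2 - 12*z + 5)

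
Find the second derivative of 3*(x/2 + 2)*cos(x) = -3*x*cos(x)/2 - 3*sin(x) - 6*cos(x)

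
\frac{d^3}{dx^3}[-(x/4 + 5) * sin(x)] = x*cos(x)/4 + 3*sin(x)/4 + 5*cos(x)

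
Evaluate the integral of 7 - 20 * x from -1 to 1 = 14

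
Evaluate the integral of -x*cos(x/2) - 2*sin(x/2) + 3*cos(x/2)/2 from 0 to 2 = -sin(1)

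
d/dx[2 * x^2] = 4*x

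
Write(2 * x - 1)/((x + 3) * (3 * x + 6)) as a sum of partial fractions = 7/(3*(x + 3)) - 5/(3*(x + 2))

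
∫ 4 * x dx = 2*x^2 + C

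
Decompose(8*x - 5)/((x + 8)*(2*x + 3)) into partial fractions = -34/(13*(2*x + 3)) + 69/(13*(x + 8))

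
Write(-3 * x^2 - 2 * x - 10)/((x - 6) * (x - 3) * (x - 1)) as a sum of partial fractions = -3/(2*(x - 1)) + 43/(6*(x - 3)) - 26/(3*(x - 6))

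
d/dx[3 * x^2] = 6*x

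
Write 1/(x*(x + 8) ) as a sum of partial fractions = -1/(8*(x + 8)) + 1/(8*x)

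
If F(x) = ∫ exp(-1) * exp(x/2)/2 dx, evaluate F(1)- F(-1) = -exp(-3/2) + exp(-1/2)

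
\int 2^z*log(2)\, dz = 2^z + C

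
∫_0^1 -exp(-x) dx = -1 + exp(-1)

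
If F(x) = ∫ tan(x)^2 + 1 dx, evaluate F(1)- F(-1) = 2*tan(1)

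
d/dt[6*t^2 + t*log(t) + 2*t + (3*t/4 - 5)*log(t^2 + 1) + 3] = (48*t^3 + 4*t^2*log(t) + 3*t^2*log(t^2 + 1) + 18*t^2 + 8*t + 4*log(t) + 3*log(t^2 + 1) + 12)/(4*t^2 + 4)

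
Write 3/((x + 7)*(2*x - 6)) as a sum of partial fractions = -3/(20*(x + 7)) + 3/(20*(x - 3))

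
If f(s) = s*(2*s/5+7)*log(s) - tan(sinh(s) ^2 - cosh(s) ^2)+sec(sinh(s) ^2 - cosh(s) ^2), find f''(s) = (4*s*log(s) + 6*s + 35)/(5*s)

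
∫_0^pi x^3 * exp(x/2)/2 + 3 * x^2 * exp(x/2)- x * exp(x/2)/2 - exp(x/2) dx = (-pi + pi^3)*exp(pi/2)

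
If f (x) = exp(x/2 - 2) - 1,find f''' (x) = exp(x/2 - 2)/8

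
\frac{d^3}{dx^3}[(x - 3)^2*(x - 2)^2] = 24*x - 60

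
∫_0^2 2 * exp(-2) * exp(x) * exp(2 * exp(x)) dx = -1 + exp(-2 + 2*exp(2))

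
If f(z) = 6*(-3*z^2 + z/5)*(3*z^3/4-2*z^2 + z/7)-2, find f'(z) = -135*z^4/2 + 738*z^3/5 - 522*z^2/35 + 12*z/35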